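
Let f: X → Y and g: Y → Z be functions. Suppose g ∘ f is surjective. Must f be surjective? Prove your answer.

No. Take X = {1, 2}, Y = {1, 2, 3, 4}, Z = {1}, f(a) = 1 for every a ∈ X, and g(b) = 1 for every b ∈ Y.
Then g ∘ f is surjective onto {1}, but 4 ∈ Y has no preimage under f, so f is not surjective.

not surjective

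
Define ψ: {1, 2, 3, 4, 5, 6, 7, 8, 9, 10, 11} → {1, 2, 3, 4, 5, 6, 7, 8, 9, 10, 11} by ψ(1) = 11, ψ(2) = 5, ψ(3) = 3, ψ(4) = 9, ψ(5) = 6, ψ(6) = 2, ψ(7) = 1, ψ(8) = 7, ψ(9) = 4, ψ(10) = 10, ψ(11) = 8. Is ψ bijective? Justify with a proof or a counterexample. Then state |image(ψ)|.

The values 11, 5, 3, 9, 6, 2, 1, 7, 4, 10, 8 are a permutation of {1, 2, 3, 4, 5, 6, 7, 8, 9, 10, 11}: each element appears exactly once.
So ψ is injective and surjective, hence bijective.
The image of ψ is {1, 2, 3, 4, 5, 6, 7, 8, 9, 10, 11}, which has 11 elements.

11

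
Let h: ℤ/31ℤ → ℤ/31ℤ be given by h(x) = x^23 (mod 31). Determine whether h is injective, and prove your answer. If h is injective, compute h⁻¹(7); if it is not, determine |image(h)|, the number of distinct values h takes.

Since 31 is prime, the nonzero elements of ℤ/31ℤ form a cyclic group of order 30.
As gcd(23, 30) = 1, raising to the 23rd power is a bijection on this group: if u^23 ≡ v^23 then (uv^{−1})^23 = 1, and the only element of order dividing gcd(23, 30) = 1 is 1, so u = v.
With h(0) = 0 this makes h injective on all of ℤ/31ℤ, hence bijective (finite equal-size domain and codomain). In particular h is injective.
Since h is injective, we find the preimage of 7. The inverse of x ↦ x^23 on (ℤ/31ℤ)^× is x ↦ x^17, because 23·17 = 391 = 13·30 + 1 ≡ 1 (mod 30) and x^{30} = 1 for x ≠ 0 (Fermat). So h⁻¹(7) = 7^17 mod 31.
Repeated squaring mod 31: 7^1 ≡ 7, 7^2 ≡ 7² = 49 ≡ 18, 7^4 ≡ 18² = 324 ≡ 14, 7^8 ≡ 14² = 196 ≡ 10, 7^16 ≡ 10² = 100 ≡ 7. Since 17 = 16 + 1, 7^17 ≡ 7·7: 7·7 = 49 ≡ 18. So 7^17 ≡ 18 (mod 31).
Hence h⁻¹(7) = 18.

18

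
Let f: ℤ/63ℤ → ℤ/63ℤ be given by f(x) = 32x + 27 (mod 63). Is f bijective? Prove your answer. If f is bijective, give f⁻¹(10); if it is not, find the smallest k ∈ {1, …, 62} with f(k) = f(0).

If f(a) = f(b), then 32a ≡ 32b (mod 63). Because gcd(32, 63) = 1, we may cancel 32 to get a ≡ b (mod 63).
We now compute 32⁻¹ mod 63 explicitly. Euclid's algorithm: 63 = 1·32 + 31, 32 = 1·31 + 1; back-substituting gives 1 = 2·32 − 1·63, so 32⁻¹ ≡ 2 (mod 63).
For any y ∈ ℤ/63ℤ, x = 2(y − 27) mod 63 satisfies f(x) = 32·2(y − 27) + 27 ≡ y (since 32·2 ≡ 1 mod 63). So every y has a preimage.
So f is bijective.
Since f is bijective, we find f⁻¹(10): we need 32x ≡ 10 − 27 ≡ 46 (mod 63). Using 32⁻¹ = 2: x ≡ 2·46 = 92 = 1·63 + 29, so x = 29.
Check: f(29) = 32·29 + 27 = 955 = 15·63 + 10 ≡ 10 (mod 63).

29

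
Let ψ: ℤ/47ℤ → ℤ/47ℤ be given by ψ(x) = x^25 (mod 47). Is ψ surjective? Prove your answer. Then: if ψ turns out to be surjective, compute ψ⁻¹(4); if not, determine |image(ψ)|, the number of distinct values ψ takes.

2

Since 47 is prime, the nonzero elements of ℤ/47ℤ form a cyclic group of order 46.
As gcd(25, 46) = 1, raising to the 25th power is a bijection on this group: if x_1^25 ≡ x_2^25 then (x_1x_2^{−1})^25 = 1, and the only element of order dividing gcd(25, 46) = 1 is 1, so x_1 = x_2.
With ψ(0) = 0 this makes ψ injective on all of ℤ/47ℤ, hence bijective (finite equal-size domain and codomain). In particular ψ is surjective.
Since ψ is surjective, we find the preimage of 4. The inverse of x ↦ x^25 on (ℤ/47ℤ)^× is x ↦ x^35, because 25·35 = 875 = 19·46 + 1 ≡ 1 (mod 46) and x^{46} = 1 for x ≠ 0 (Fermat). So ψ⁻¹(4) = 4^35 mod 47.
Repeated squaring mod 47: 4^1 ≡ 4, 4^2 ≡ 4² = 16, 4^4 ≡ 16² = 256 ≡ 21, 4^8 ≡ 21² = 441 ≡ 18, 4^16 ≡ 18² = 324 ≡ 42, 4^32 ≡ 42² = 1764 ≡ 25. Since 35 = 32 + 2 + 1, 4^35 ≡ 25·16·4: 25·16 = 400 ≡ 24, then 24·4 = 96 ≡ 2. So 4^35 ≡ 2 (mod 47).
Hence ψ⁻¹(4) = 2.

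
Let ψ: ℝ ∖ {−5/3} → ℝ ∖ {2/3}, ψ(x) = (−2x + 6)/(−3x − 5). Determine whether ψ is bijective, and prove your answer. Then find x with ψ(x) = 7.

Suppose ψ(x_1) = ψ(x_2). Cross-multiplying: (−2x_1 + 6)(−3x_2 − 5) = (−2x_2 + 6)(−3x_1 − 5).
Expanding both sides and cancelling the symmetric terms leaves 28·(x_1 − x_2) = 0. Since 28 ≠ 0, x_1 = x_2. So ψ is injective.
For any y ≠ 2/3, solving y(−3x − 5) = −2x + 6 for x gives a well-defined x ≠ −5/3. So ψ is surjective.
Therefore ψ is bijective.
Solving ψ(x) = 7: cross-multiplying gives −2x + 6 = 7(−3x − 5), which rearranges to 19x = −41, so x = −41/19.

-41/19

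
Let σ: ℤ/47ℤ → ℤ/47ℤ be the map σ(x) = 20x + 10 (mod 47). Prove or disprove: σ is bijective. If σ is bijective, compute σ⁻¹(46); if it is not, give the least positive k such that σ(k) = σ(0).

30

Recall that σ is injective if σ(a) = σ(b) implies a = b.
If σ(a) = σ(b), then 20a ≡ 20b (mod 47). Because gcd(20, 47) = 1, we may cancel 20 to get a ≡ b (mod 47).
We now compute 20⁻¹ mod 47 explicitly. Euclid's algorithm: 47 = 2·20 + 7, 20 = 2·7 + 6, 7 = 1·6 + 1; back-substituting gives 1 = 40·20 − 17·47, so 20⁻¹ ≡ 40 (mod 47).
Then y ↦ 40(y − 10) is a two-sided inverse to σ, so every y ∈ ℤ/47ℤ has a preimage.
Hence σ is bijective.
Since σ is bijective, we compute σ⁻¹(46): solve 20x + 10 ≡ 46 (mod 47), i.e. 20x ≡ 36 (mod 47).
Multiplying by 20⁻¹ = 40 gives x ≡ 40·36 = 1440 = 30·47 + 30 ≡ 30 (mod 47).
Check: σ(30) = 20·30 + 10 = 610 = 12·47 + 46 ≡ 46 (mod 47).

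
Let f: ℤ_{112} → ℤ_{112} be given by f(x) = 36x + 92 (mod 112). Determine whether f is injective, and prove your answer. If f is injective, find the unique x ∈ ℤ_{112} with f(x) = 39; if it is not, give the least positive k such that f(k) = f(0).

28

We have gcd(36, 112) = 4 > 1. Taking x_1 = 0 and x_2 = 28: f(0) = 92 and f(28) = 36·28 + 92 = 1100 ≡ 92 (mod 112).
So f(0) = f(28) while 0 ≠ 28, therefore f is not injective.
Since f is not injective, we find the least positive k with f(k) = f(0): this means 36k ≡ 0 (mod 112), i.e. 112 ∣ 36k. Since gcd(36, 112) = 4, dividing through by 4 this holds exactly when 28 ∣ 9k, and as gcd(9, 28) = 1, exactly when 28 ∣ k.
The smallest positive such k is 28.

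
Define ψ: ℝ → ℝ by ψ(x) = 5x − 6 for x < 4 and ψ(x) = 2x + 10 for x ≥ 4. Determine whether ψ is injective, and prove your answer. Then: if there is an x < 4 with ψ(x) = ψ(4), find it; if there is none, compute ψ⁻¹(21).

Both pieces are strictly increasing (slopes 5 and 2), so each is injective on its own interval.
The left piece maps (−∞, 4) onto (−∞, 14); the right piece maps [4, ∞) onto [18, ∞).
These images are disjoint, so no value is attained by both pieces. Thus ψ is injective.
Because the two images are disjoint, no x < 4 has ψ(x) = ψ(4), so we compute ψ⁻¹(21): 21 lies in [18, ∞), so solve 2x + 10 = 21: x = (21 − 10)/2 = 11/2.

11/2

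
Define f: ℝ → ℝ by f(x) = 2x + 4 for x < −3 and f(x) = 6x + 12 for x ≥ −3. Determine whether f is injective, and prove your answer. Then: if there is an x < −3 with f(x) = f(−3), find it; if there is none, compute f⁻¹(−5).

Both pieces are strictly increasing (slopes 2 and 6), so each is injective on its own interval.
The left piece maps (−∞, −3) onto (−∞, −2); the right piece maps [−3, ∞) onto [−6, ∞).
These images overlap. In particular f(−3) = −6 (right piece), and solving 2x + 4 = −6 on the left piece gives x = −5 < −3.
So f(−5) = f(−3) with −5 ≠ −3, and f is not injective. This x = −5 is the requested value below −3.

-5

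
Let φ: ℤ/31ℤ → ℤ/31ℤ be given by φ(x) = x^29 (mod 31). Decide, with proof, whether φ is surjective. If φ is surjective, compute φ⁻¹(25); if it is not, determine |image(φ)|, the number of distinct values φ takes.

Since 31 is prime, the nonzero elements of ℤ/31ℤ form a cyclic group of order 30.
As gcd(29, 30) = 1, raising to the 29th power is a bijection on this group: if x_1^29 ≡ x_2^29 then (x_1x_2^{−1})^29 = 1, and the only element of order dividing gcd(29, 30) = 1 is 1, so x_1 = x_2.
With φ(0) = 0 this makes φ injective on all of ℤ/31ℤ, hence bijective (finite equal-size domain and codomain). In particular φ is surjective.
Since φ is surjective, we find the preimage of 25. The inverse of x ↦ x^29 on (ℤ/31ℤ)^× is x ↦ x^29, because 29·29 = 841 = 28·30 + 1 ≡ 1 (mod 30) and x^{30} = 1 for x ≠ 0 (Fermat). So φ⁻¹(25) = 25^29 mod 31.
Repeated squaring mod 31: 25^1 ≡ 25, 25^2 ≡ 25² = 625 ≡ 5, 25^4 ≡ 5² = 25, 25^8 ≡ 25² = 625 ≡ 5, 25^16 ≡ 5² = 25. Since 29 = 16 + 8 + 4 + 1, 25^29 ≡ 25·5·25·25: 25·5 = 125 ≡ 1, then 1·25 = 25, then 25·25 = 625 ≡ 5. So 25^29 ≡ 5 (mod 31).
Hence φ⁻¹(25) = 5.

5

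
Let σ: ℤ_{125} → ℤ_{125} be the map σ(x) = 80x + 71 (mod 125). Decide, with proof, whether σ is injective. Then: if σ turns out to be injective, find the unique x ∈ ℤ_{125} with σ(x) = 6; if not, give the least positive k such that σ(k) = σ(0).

25

We have gcd(80, 125) = 5 > 1. Taking x_1 = 0 and x_2 = 25: σ(0) = 71 and σ(25) = 80·25 + 71 = 2071 ≡ 71 (mod 125).
So σ(0) = σ(25) while 0 ≠ 25, thus σ is not injective.
Since σ is not injective, we find the least positive k with σ(k) = σ(0): this means 80k ≡ 0 (mod 125), i.e. 125 ∣ 80k. Since gcd(80, 125) = 5, dividing through by 5 this holds exactly when 25 ∣ 16k, and as gcd(16, 25) = 1, exactly when 25 ∣ k.
The smallest positive such k is 25.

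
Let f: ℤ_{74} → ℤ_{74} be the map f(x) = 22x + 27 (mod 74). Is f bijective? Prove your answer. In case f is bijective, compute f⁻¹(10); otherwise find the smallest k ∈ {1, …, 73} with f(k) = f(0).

We have gcd(22, 74) = 2 > 1. Taking s = 0 and t = 37: f(0) = 27 and f(37) = 22·37 + 27 = 841 ≡ 27 (mod 74).
So f(0) = f(37) while 0 ≠ 37, thus f is not injective, hence not bijective.
Since f is not bijective, we find the least positive k with f(k) = f(0): this means 22k ≡ 0 (mod 74), i.e. 74 ∣ 22k. Since gcd(22, 74) = 2, dividing through by 2 this holds exactly when 37 ∣ 11k, and as gcd(11, 37) = 1, exactly when 37 ∣ k.
The smallest positive such k is 37.

37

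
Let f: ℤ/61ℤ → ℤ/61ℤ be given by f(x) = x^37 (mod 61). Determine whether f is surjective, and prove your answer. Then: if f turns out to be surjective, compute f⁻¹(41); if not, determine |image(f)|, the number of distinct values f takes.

52

Since 61 is prime, the nonzero elements of ℤ/61ℤ form a cyclic group of order 60.
As gcd(37, 60) = 1, raising to the 37th power is a bijection on this group: if s^37 ≡ t^37 then (st^{−1})^37 = 1, and the only element of order dividing gcd(37, 60) = 1 is 1, so s = t.
With f(0) = 0 this makes f injective on all of ℤ/61ℤ, hence bijective (finite equal-size domain and codomain). In particular f is surjective.
Since f is surjective, we find the preimage of 41. The inverse of x ↦ x^37 on (ℤ/61ℤ)^× is x ↦ x^13, because 37·13 = 481 = 8·60 + 1 ≡ 1 (mod 60) and x^{60} = 1 for x ≠ 0 (Fermat). So f⁻¹(41) = 41^13 mod 61.
Repeated squaring mod 61: 41^1 ≡ 41, 41^2 ≡ 41² = 1681 ≡ 34, 41^4 ≡ 34² = 1156 ≡ 58, 41^8 ≡ 58² = 3364 ≡ 9. Since 13 = 8 + 4 + 1, 41^13 ≡ 9·58·41: 9·58 = 522 ≡ 34, then 34·41 = 1394 ≡ 52. So 41^13 ≡ 52 (mod 61).
Hence f⁻¹(41) = 52.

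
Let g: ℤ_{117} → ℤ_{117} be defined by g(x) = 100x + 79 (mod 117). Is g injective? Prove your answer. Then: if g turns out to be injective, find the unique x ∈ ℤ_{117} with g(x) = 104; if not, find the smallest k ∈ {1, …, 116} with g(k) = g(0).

Suppose g(x_1) = g(x_2) in ℤ_{117}. Then 100x_1 + 79 ≡ 100x_2 + 79 (mod 117), thus 100(x_1 − x_2) ≡ 0 (mod 117).
Since gcd(100, 117) = 1, 100 is invertible modulo 117, thus x_1 − x_2 ≡ 0 (mod 117), i.e. x_1 = x_2.
Hence g is injective.
We now compute 100⁻¹ mod 117 explicitly. Euclid's algorithm: 117 = 1·100 + 17, 100 = 5·17 + 15, 17 = 1·15 + 2, 15 = 7·2 + 1; back-substituting gives 1 = 55·100 − 47·117, so 100⁻¹ ≡ 55 (mod 117).
Since g is injective, we find g⁻¹(104): we need 100x ≡ 104 − 79 ≡ 25 (mod 117). Using 100⁻¹ = 55: x ≡ 55·25 = 1375 = 11·117 + 88, so x = 88.
Check: g(88) = 100·88 + 79 = 8879 = 75·117 + 104 ≡ 104 (mod 117).

88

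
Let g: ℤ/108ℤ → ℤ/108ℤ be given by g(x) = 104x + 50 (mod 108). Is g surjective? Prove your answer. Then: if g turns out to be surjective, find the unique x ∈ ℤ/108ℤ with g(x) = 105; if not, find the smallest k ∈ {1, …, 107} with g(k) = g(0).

27

By definition, g is surjective if every y in the codomain equals g(x) for some x in the domain.
Since gcd(104, 108) = 4, we have 104x ≡ 0 (mod 4) for all x, so g(x) ≡ 2 (mod 4).
But 0 ≢ 2 (mod 4), so 0 ∈ ℤ/108ℤ has no preimage. Thus g is not surjective.
Since g is not surjective, we find the least positive k with g(k) = g(0): this means 104k ≡ 0 (mod 108), i.e. 108 ∣ 104k. Since gcd(104, 108) = 4, dividing through by 4 this holds exactly when 27 ∣ 26k, and as gcd(26, 27) = 1, exactly when 27 ∣ k.
The smallest positive such k is 27.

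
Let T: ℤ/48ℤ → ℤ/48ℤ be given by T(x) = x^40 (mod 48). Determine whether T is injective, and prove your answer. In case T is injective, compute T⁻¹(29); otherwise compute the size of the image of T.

4

T(2): Repeated squaring mod 48: 2^1 ≡ 2, 2^2 ≡ 2² = 4, 2^4 ≡ 4² = 16, 2^8 ≡ 16² = 256 ≡ 16, 2^16 ≡ 16² = 256 ≡ 16, 2^32 ≡ 16² = 256 ≡ 16. Since 40 = 32 + 8, 2^40 ≡ 16·16: 16·16 = 256 ≡ 16. So 2^40 ≡ 16 (mod 48).
T(4): Repeated squaring mod 48: 4^1 ≡ 4, 4^2 ≡ 4² = 16, 4^4 ≡ 16² = 256 ≡ 16, 4^8 ≡ 16² = 256 ≡ 16, 4^16 ≡ 16² = 256 ≡ 16, 4^32 ≡ 16² = 256 ≡ 16. Since 40 = 32 + 8, 4^40 ≡ 16·16: 16·16 = 256 ≡ 16. So 4^40 ≡ 16 (mod 48).
So T(2) = T(4) = 16 while 2 ≠ 4, hence T is not injective.
Since T is not injective, we determine |image(T)|. Computing x^40 mod 48 for each x (by repeated squaring, reducing mod 48 at every step), the values T(0), T(1), …, T(47) are: 0, 1, 16, 33, 16, 1, 0, 1, 16, 33, 16, 1, 0, 1, 16, 33, 16, 1, 0, 1, 16, 33, 16, 1, 0, 1, 16, 33, 16, 1, 0, 1, 16, 33, 16, 1, 0, 1, 16, 33, 16, 1, 0, 1, 16, 33, 16, 1.
The distinct values are {0, 1, 16, 33}; there are 4 of them.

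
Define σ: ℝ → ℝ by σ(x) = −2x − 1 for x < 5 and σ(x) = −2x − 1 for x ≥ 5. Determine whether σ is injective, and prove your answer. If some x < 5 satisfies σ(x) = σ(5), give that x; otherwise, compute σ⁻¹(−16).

15/2

Both pieces are strictly decreasing (slopes −2 and −2), so each is injective on its own interval.
The left piece maps (−∞, 5) onto (−11, ∞); the right piece maps [5, ∞) onto (−∞, −11].
These images are disjoint, so no value is attained by both pieces. Hence σ is injective.
Because the two images are disjoint, no x < 5 has σ(x) = σ(5), so we compute σ⁻¹(−16): −16 lies in (−∞, −11], so solve −2x − 1 = −16: x = (−16 + 1)/(−2) = 15/2.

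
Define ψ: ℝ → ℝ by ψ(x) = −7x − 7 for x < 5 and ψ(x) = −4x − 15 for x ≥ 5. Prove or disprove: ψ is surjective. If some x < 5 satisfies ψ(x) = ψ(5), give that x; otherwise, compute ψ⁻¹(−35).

Both pieces are strictly decreasing (slopes −7 and −4), so each is injective on its own interval.
The left piece maps (−∞, 5) onto (−42, ∞); the right piece maps [5, ∞) onto (−∞, −35].
The union (−42, ∞) ∪ (−∞, −35] covers ℝ, so ψ is surjective.
For the follow-up: the images overlap, so an x < 5 with ψ(x) = ψ(5) exists. ψ(5) = −35; solving −7x − 7 = −35 for x < 5 gives x = (−35 + 7)/(−7) = 4.

4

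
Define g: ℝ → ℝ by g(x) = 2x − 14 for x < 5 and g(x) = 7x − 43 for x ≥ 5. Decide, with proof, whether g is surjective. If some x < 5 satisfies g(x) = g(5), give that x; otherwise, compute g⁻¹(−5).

3

Both pieces are strictly increasing (slopes 2 and 7), so each is injective on its own interval.
The left piece maps (−∞, 5) onto (−∞, −4); the right piece maps [5, ∞) onto [−8, ∞).
The union (−∞, −4) ∪ [−8, ∞) covers ℝ, so g is surjective.
For the follow-up: the images overlap, so an x < 5 with g(x) = g(5) exists. g(5) = −8; solving 2x − 14 = −8 for x < 5 gives x = (−8 + 14)/2 = 3.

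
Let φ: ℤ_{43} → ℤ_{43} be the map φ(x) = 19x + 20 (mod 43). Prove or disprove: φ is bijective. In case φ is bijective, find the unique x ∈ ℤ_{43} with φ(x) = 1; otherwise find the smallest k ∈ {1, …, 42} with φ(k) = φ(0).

If φ(x_1) = φ(x_2), then 19x_1 ≡ 19x_2 (mod 43). Because gcd(19, 43) = 1, we may cancel 19 to get x_1 ≡ x_2 (mod 43).
We now compute 19⁻¹ mod 43 explicitly. Euclid's algorithm: 43 = 2·19 + 5, 19 = 3·5 + 4, 5 = 1·4 + 1; back-substituting gives 1 = 34·19 − 15·43, so 19⁻¹ ≡ 34 (mod 43).
Then y ↦ 34(y − 20) is a two-sided inverse to φ, so every y ∈ ℤ_{43} has a preimage.
Hence φ is bijective.
Since φ is bijective, we compute φ⁻¹(1): solve 19x + 20 ≡ 1 (mod 43), i.e. 19x ≡ 24 (mod 43).
Multiplying by 19⁻¹ = 34 gives x ≡ 34·24 = 816 = 18·43 + 42 ≡ 42 (mod 43).
Check: φ(42) = 19·42 + 20 = 818 = 19·43 + 1 ≡ 1 (mod 43).

42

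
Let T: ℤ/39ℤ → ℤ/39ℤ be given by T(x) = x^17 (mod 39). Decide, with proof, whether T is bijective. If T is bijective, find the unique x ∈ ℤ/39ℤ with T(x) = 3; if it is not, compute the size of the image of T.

9

Computing x^17 mod 39 for each x (by repeated squaring, reducing mod 39 at every step), the values T(0), T(1), …, T(38) are: 0, 1, 32, 9, 10, 5, 15, 37, 8, 3, 4, 20, 12, 13, 14, 6, 22, 23, 18, 28, 11, 21, 16, 17, 33, 25, 26, 27, 19, 35, 36, 31, 2, 24, 34, 29, 30, 7, 38.
Every element of ℤ/39ℤ appears exactly once in this list, so T is a bijection, and in particular bijective.
Since T is bijective, we read off the preimage of 3 from the same table: T(9) = 3, so T⁻¹(3) = 9.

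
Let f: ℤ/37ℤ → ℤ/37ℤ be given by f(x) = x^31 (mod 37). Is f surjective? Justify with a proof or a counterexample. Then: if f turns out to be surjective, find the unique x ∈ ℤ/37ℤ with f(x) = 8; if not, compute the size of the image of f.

29

Since 37 is prime, the nonzero elements of ℤ/37ℤ form a cyclic group of order 36.
As gcd(31, 36) = 1, raising to the 31st power is a bijection on this group: if u^31 ≡ v^31 then (uv^{−1})^31 = 1, and the only element of order dividing gcd(31, 36) = 1 is 1, so u = v.
With f(0) = 0 this makes f injective on all of ℤ/37ℤ, hence bijective (finite equal-size domain and codomain). In particular f is surjective.
Since f is surjective, we find the preimage of 8. The inverse of x ↦ x^31 on (ℤ/37ℤ)^× is x ↦ x^7, because 31·7 = 217 = 6·36 + 1 ≡ 1 (mod 36) and x^{36} = 1 for x ≠ 0 (Fermat). So f⁻¹(8) = 8^7 mod 37.
Repeated squaring mod 37: 8^1 ≡ 8, 8^2 ≡ 8² = 64 ≡ 27, 8^4 ≡ 27² = 729 ≡ 26. Since 7 = 4 + 2 + 1, 8^7 ≡ 26·27·8: 26·27 = 702 ≡ 36, then 36·8 = 288 ≡ 29. So 8^7 ≡ 29 (mod 37).
Hence f⁻¹(8) = 29.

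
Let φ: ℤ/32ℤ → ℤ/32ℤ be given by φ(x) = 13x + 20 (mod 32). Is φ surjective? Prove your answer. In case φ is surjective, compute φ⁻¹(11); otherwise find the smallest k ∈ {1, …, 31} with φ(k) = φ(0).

19

Since gcd(13, 32) = 1, 13 is invertible modulo 32. Euclid's algorithm: 32 = 2·13 + 6, 13 = 2·6 + 1; back-substituting gives 1 = 5·13 − 2·32, so 13⁻¹ ≡ 5 (mod 32).
Then y ↦ 5(y − 20) is a two-sided inverse to φ, so every y ∈ ℤ/32ℤ has a preimage.
So φ is surjective.
Since φ is surjective, we find φ⁻¹(11): we need 13x ≡ 11 − 20 ≡ 23 (mod 32). Using 13⁻¹ = 5: x ≡ 5·23 = 115 = 3·32 + 19, so x = 19.
Check: φ(19) = 13·19 + 20 = 267 = 8·32 + 11 ≡ 11 (mod 32).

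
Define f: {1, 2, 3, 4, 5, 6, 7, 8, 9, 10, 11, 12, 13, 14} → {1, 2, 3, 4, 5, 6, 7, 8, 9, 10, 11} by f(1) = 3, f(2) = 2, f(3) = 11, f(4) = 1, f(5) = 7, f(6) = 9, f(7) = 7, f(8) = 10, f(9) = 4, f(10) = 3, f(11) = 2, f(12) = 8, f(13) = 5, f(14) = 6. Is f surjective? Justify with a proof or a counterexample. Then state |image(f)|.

11

Every element of the codomain has a preimage: 1 = f(4), 2 = f(2), 3 = f(1), 4 = f(9), 5 = f(13), 6 = f(14), 7 = f(5), 8 = f(12), 9 = f(6), 10 = f(8), 11 = f(3).
Thus f is surjective.
The image of f is {1, 2, 3, 4, 5, 6, 7, 8, 9, 10, 11}, which has 11 elements.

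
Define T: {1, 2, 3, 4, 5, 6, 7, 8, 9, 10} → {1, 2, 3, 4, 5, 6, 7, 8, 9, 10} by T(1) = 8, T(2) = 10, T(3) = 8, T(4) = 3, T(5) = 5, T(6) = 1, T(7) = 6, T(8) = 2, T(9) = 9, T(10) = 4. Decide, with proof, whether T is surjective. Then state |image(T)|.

No element maps to 7, so T is not surjective.
The image of T is {1, 2, 3, 4, 5, 6, 8, 9, 10}, which has 9 elements.

9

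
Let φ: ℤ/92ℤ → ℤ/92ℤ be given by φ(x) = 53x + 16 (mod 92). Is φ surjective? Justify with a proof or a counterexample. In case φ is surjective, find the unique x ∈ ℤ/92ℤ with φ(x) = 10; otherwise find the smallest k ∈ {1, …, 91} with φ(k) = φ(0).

78

Since gcd(53, 92) = 1, 53 is invertible modulo 92. Euclid's algorithm: 92 = 1·53 + 39, 53 = 1·39 + 14, 39 = 2·14 + 11, 14 = 1·11 + 3, 11 = 3·3 + 2, 3 = 1·2 + 1; back-substituting gives 1 = 33·53 − 19·92, so 53⁻¹ ≡ 33 (mod 92).
Then y ↦ 33(y − 16) is a two-sided inverse to φ, so every y ∈ ℤ/92ℤ has a preimage.
So φ is surjective.
Since φ is surjective, we compute φ⁻¹(10): solve 53x + 16 ≡ 10 (mod 92), i.e. 53x ≡ 86 (mod 92).
Multiplying by 53⁻¹ = 33 gives x ≡ 33·86 = 2838 = 30·92 + 78 ≡ 78 (mod 92).
Check: φ(78) = 53·78 + 16 = 4150 = 45·92 + 10 ≡ 10 (mod 92).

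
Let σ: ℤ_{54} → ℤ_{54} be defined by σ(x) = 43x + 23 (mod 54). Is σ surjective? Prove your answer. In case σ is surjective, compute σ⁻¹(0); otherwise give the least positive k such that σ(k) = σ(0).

7

Recall: σ is surjective if every y in the codomain equals σ(x) for some x in the domain.
Since gcd(43, 54) = 1, 43 is invertible modulo 54. Euclid's algorithm: 54 = 1·43 + 11, 43 = 3·11 + 10, 11 = 1·10 + 1; back-substituting gives 1 = 49·43 − 39·54, so 43⁻¹ ≡ 49 (mod 54).
For any y ∈ ℤ_{54}, x = 49(y − 23) mod 54 satisfies σ(x) = 43·49(y − 23) + 23 ≡ y (since 43·49 ≡ 1 mod 54). So every y has a preimage.
Hence σ is surjective.
Since σ is surjective, we compute σ⁻¹(0): solve 43x + 23 ≡ 0 (mod 54), i.e. 43x ≡ 31 (mod 54).
Multiplying by 43⁻¹ = 49 gives x ≡ 49·31 = 1519 = 28·54 + 7 ≡ 7 (mod 54).
Check: σ(7) = 43·7 + 23 = 324 = 6·54 + 0 ≡ 0 (mod 54).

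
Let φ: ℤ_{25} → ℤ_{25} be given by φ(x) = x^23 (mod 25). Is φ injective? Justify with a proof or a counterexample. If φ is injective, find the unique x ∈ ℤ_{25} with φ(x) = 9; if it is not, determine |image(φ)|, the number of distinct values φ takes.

φ(0) = 0^23 = 0.
φ(5): Repeated squaring mod 25: 5^1 ≡ 5, 5^2 ≡ 5² = 25 ≡ 0, 5^4 ≡ 0² = 0, 5^8 ≡ 0² = 0, 5^16 ≡ 0² = 0. Since 23 = 16 + 4 + 2 + 1, 5^23 ≡ 0·0·0·5: 0·0 = 0, then 0·0 = 0, then 0·5 = 0. So 5^23 ≡ 0 (mod 25).
So φ(0) = φ(5) = 0 while 0 ≠ 5, hence φ is not injective.
Since φ is not injective, we determine |image(φ)|. Computing x^23 mod 25 for each x (by repeated squaring, reducing mod 25 at every step), the values φ(0), φ(1), …, φ(24) are: 0, 1, 8, 2, 14, 0, 16, 18, 12, 4, 0, 6, 3, 22, 19, 0, 21, 13, 7, 9, 0, 11, 23, 17, 24.
The distinct values are {0, 1, 2, 3, 4, 6, 7, 8, 9, 11, 12, 13, 14, 16, 17, 18, 19, 21, 22, 23, 24}; there are 21 of them.

21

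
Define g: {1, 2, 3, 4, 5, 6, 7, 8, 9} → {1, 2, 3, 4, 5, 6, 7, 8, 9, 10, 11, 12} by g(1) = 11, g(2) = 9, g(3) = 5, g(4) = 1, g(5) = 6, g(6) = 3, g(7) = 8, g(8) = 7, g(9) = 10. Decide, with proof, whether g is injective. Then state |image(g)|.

9

The values g(1), …, g(9) are 11, 9, 5, 1, 6, 3, 8, 7, 10 — all distinct.
So g(x_1) = g(x_2) only when x_1 = x_2, and g is injective.
The image of g is {1, 3, 5, 6, 7, 8, 9, 10, 11}, which has 9 elements.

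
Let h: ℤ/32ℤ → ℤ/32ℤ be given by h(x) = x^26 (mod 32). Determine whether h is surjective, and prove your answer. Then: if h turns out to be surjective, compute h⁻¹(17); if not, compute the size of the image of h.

5

h(0) = 0^26 = 0.
h(2): Repeated squaring mod 32: 2^1 ≡ 2, 2^2 ≡ 2² = 4, 2^4 ≡ 4² = 16, 2^8 ≡ 16² = 256 ≡ 0, 2^16 ≡ 0² = 0. Since 26 = 16 + 8 + 2, 2^26 ≡ 0·0·4: 0·0 = 0, then 0·4 = 0. So 2^26 ≡ 0 (mod 32).
So h(0) = h(2) = 0 while 0 ≠ 2, thus h is not injective.
A non-injective map from the 32-element set ℤ/32ℤ to itself takes at most 31 distinct values, so it cannot be surjective. Hence h is not surjective.
Since h is not surjective, we determine |image(h)|. Computing x^26 mod 32 for each x (by repeated squaring, reducing mod 32 at every step), the values h(0), h(1), …, h(31) are: 0, 1, 0, 9, 0, 25, 0, 17, 0, 17, 0, 25, 0, 9, 0, 1, 0, 1, 0, 9, 0, 25, 0, 17, 0, 17, 0, 25, 0, 9, 0, 1.
The distinct values are {0, 1, 9, 17, 25}; there are 5 of them.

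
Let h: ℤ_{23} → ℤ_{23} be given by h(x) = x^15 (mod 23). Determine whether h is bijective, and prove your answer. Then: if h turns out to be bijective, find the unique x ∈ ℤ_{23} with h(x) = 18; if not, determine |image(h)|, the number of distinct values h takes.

Since 23 is prime, the nonzero elements of ℤ_{23} form a cyclic group of order 22.
As gcd(15, 22) = 1, raising to the 15th power is a bijection on this group: if x_1^15 ≡ x_2^15 then (x_1x_2^{−1})^15 = 1, and the only element of order dividing gcd(15, 22) = 1 is 1, so x_1 = x_2.
With h(0) = 0 this makes h injective on all of ℤ_{23}, hence bijective (finite equal-size domain and codomain). In particular h is bijective.
Since h is bijective, we find the preimage of 18. The inverse of x ↦ x^15 on (ℤ_{23})^× is x ↦ x^3, because 15·3 = 45 = 2·22 + 1 ≡ 1 (mod 22) and x^{22} = 1 for x ≠ 0 (Fermat). So h⁻¹(18) = 18^3 mod 23.
Repeated squaring mod 23: 18^1 ≡ 18, 18^2 ≡ 18² = 324 ≡ 2. Since 3 = 2 + 1, 18^3 ≡ 2·18: 2·18 = 36 ≡ 13. So 18^3 ≡ 13 (mod 23).
Hence h⁻¹(18) = 13.

13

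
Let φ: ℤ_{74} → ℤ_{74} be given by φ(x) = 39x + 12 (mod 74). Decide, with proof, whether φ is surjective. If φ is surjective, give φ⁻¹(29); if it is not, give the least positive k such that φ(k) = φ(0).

Since gcd(39, 74) = 1, 39 is invertible modulo 74. Euclid's algorithm: 74 = 1·39 + 35, 39 = 1·35 + 4, 35 = 8·4 + 3, 4 = 1·3 + 1; back-substituting gives 1 = 19·39 − 10·74, so 39⁻¹ ≡ 19 (mod 74).
Then y ↦ 19(y − 12) is a two-sided inverse to φ, so every y ∈ ℤ_{74} has a preimage.
Thus φ is surjective.
Since φ is surjective, we compute φ⁻¹(29): solve 39x + 12 ≡ 29 (mod 74), i.e. 39x ≡ 17 (mod 74).
Multiplying by 39⁻¹ = 19 gives x ≡ 19·17 = 323 = 4·74 + 27 ≡ 27 (mod 74).
Check: φ(27) = 39·27 + 12 = 1065 = 14·74 + 29 ≡ 29 (mod 74).

27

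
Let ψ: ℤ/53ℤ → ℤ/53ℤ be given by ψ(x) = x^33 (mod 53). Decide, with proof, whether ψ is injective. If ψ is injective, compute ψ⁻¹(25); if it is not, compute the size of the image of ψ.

Since 53 is prime, the nonzero elements of ℤ/53ℤ form a cyclic group of order 52.
As gcd(33, 52) = 1, raising to the 33rd power is a bijection on this group: if a^33 ≡ b^33 then (ab^{−1})^33 = 1, and the only element of order dividing gcd(33, 52) = 1 is 1, so a = b.
With ψ(0) = 0 this makes ψ injective on all of ℤ/53ℤ, hence bijective (finite equal-size domain and codomain). In particular ψ is injective.
Since ψ is injective, we find the preimage of 25. The inverse of x ↦ x^33 on (ℤ/53ℤ)^× is x ↦ x^41, because 33·41 = 1353 = 26·52 + 1 ≡ 1 (mod 52) and x^{52} = 1 for x ≠ 0 (Fermat). So ψ⁻¹(25) = 25^41 mod 53.
Repeated squaring mod 53: 25^1 ≡ 25, 25^2 ≡ 25² = 625 ≡ 42, 25^4 ≡ 42² = 1764 ≡ 15, 25^8 ≡ 15² = 225 ≡ 13, 25^16 ≡ 13² = 169 ≡ 10, 25^32 ≡ 10² = 100 ≡ 47. Since 41 = 32 + 8 + 1, 25^41 ≡ 47·13·25: 47·13 = 611 ≡ 28, then 28·25 = 700 ≡ 11. So 25^41 ≡ 11 (mod 53).
Hence ψ⁻¹(25) = 11.

11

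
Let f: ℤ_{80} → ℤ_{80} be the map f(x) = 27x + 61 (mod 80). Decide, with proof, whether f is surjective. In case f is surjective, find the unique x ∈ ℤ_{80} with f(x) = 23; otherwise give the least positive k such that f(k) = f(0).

46

Since gcd(27, 80) = 1, 27 is invertible modulo 80. Euclid's algorithm: 80 = 2·27 + 26, 27 = 1·26 + 1; back-substituting gives 1 = 3·27 − 1·80, so 27⁻¹ ≡ 3 (mod 80).
For any y ∈ ℤ_{80}, x = 3(y − 61) mod 80 satisfies f(x) = 27·3(y − 61) + 61 ≡ y (since 27·3 ≡ 1 mod 80). So every y has a preimage.
Thus f is surjective.
Since f is surjective, we compute f⁻¹(23): solve 27x + 61 ≡ 23 (mod 80), i.e. 27x ≡ 42 (mod 80).
Multiplying by 27⁻¹ = 3 gives x ≡ 3·42 = 126 = 1·80 + 46 ≡ 46 (mod 80).
Check: f(46) = 27·46 + 61 = 1303 = 16·80 + 23 ≡ 23 (mod 80).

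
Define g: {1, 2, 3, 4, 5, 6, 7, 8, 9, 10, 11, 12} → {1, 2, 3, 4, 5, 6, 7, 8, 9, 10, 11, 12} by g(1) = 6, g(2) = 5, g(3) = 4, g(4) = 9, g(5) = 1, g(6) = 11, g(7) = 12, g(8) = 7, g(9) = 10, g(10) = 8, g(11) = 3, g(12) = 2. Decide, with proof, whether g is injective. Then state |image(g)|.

The values g(1), …, g(12) are 6, 5, 4, 9, 1, 11, 12, 7, 10, 8, 3, 2 — all distinct.
So g(a) = g(b) only when a = b, and g is injective.
The image of g is {1, 2, 3, 4, 5, 6, 7, 8, 9, 10, 11, 12}, which has 12 elements.

12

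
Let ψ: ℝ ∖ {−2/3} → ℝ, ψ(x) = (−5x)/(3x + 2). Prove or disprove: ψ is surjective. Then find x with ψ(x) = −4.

If ψ(x) = −5/3, cross-multiplying gives 3(−5x) = −5(3x + 2), which simplifies to 0 = −10 — false.  So −5/3 has no preimage and ψ is not surjective.
Solving ψ(x) = −4: cross-multiplying gives −5x = −4(3x + 2), which rearranges to 7x = −8, so x = −8/7.

-8/7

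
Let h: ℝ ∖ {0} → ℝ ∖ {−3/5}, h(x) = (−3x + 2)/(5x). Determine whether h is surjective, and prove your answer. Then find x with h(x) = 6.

For any y ≠ −3/5, solving y(5x) = −3x + 2 for x gives a well-defined x ≠ 0. So h is surjective.
Solving h(x) = 6: cross-multiplying gives −3x + 2 = 6(5x), which rearranges to −33x = −2, so x = 2/33.

2/33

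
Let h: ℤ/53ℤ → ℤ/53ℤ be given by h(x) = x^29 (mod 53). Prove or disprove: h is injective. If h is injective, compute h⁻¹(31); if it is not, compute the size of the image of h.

19

Since 53 is prime, the nonzero elements of ℤ/53ℤ form a cyclic group of order 52.
As gcd(29, 52) = 1, raising to the 29th power is a bijection on this group: if a^29 ≡ b^29 then (ab^{−1})^29 = 1, and the only element of order dividing gcd(29, 52) = 1 is 1, so a = b.
With h(0) = 0 this makes h injective on all of ℤ/53ℤ, hence bijective (finite equal-size domain and codomain). In particular h is injective.
Since h is injective, we find the preimage of 31. The inverse of x ↦ x^29 on (ℤ/53ℤ)^× is x ↦ x^9, because 29·9 = 261 = 5·52 + 1 ≡ 1 (mod 52) and x^{52} = 1 for x ≠ 0 (Fermat). So h⁻¹(31) = 31^9 mod 53.
Repeated squaring mod 53: 31^1 ≡ 31, 31^2 ≡ 31² = 961 ≡ 7, 31^4 ≡ 7² = 49, 31^8 ≡ 49² = 2401 ≡ 16. Since 9 = 8 + 1, 31^9 ≡ 16·31: 16·31 = 496 ≡ 19. So 31^9 ≡ 19 (mod 53).
Hence h⁻¹(31) = 19.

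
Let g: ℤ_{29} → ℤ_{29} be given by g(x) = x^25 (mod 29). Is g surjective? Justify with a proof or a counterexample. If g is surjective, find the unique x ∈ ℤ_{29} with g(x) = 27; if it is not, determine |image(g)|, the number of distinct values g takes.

10

Since 29 is prime, the nonzero elements of ℤ_{29} form a cyclic group of order 28.
As gcd(25, 28) = 1, raising to the 25th power is a bijection on this group: if u^25 ≡ v^25 then (uv^{−1})^25 = 1, and the only element of order dividing gcd(25, 28) = 1 is 1, so u = v.
With g(0) = 0 this makes g injective on all of ℤ_{29}, hence bijective (finite equal-size domain and codomain). In particular g is surjective.
Since g is surjective, we find the preimage of 27. The inverse of x ↦ x^25 on (ℤ_{29})^× is x ↦ x^9, because 25·9 = 225 = 8·28 + 1 ≡ 1 (mod 28) and x^{28} = 1 for x ≠ 0 (Fermat). So g⁻¹(27) = 27^9 mod 29.
Repeated squaring mod 29: 27^1 ≡ 27, 27^2 ≡ 27² = 729 ≡ 4, 27^4 ≡ 4² = 16, 27^8 ≡ 16² = 256 ≡ 24. Since 9 = 8 + 1, 27^9 ≡ 24·27: 24·27 = 648 ≡ 10. So 27^9 ≡ 10 (mod 29).
Hence g⁻¹(27) = 10.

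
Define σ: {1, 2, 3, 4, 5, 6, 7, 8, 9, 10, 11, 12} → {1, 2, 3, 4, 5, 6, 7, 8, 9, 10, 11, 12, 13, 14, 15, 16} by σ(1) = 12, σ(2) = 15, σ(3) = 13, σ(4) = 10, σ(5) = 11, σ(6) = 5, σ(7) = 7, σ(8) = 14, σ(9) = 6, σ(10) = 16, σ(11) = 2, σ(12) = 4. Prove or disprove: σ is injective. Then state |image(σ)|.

12

The values σ(1), …, σ(12) are 12, 15, 13, 10, 11, 5, 7, 14, 6, 16, 2, 4 — all distinct.
So σ(s) = σ(t) only when s = t, and σ is injective.
The image of σ is {2, 4, 5, 6, 7, 10, 11, 12, 13, 14, 15, 16}, which has 12 elements.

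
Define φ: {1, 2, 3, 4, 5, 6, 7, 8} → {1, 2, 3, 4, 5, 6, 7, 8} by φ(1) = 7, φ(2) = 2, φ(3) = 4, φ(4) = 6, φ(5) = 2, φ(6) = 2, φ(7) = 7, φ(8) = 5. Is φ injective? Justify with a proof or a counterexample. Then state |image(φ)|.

φ(2) = 2 = φ(5) with 2 ≠ 5, so φ is not injective.
The image of φ is {2, 4, 5, 6, 7}, which has 5 elements.

5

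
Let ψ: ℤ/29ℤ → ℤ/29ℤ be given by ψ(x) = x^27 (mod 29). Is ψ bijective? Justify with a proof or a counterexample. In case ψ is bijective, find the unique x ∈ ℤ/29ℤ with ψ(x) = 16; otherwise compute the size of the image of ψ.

Since 29 is prime, the nonzero elements of ℤ/29ℤ form a cyclic group of order 28.
As gcd(27, 28) = 1, raising to the 27th power is a bijection on this group: if u^27 ≡ v^27 then (uv^{−1})^27 = 1, and the only element of order dividing gcd(27, 28) = 1 is 1, so u = v.
With ψ(0) = 0 this makes ψ injective on all of ℤ/29ℤ, hence bijective (finite equal-size domain and codomain). In particular ψ is bijective.
Since ψ is bijective, we find the preimage of 16. The inverse of x ↦ x^27 on (ℤ/29ℤ)^× is x ↦ x^27, because 27·27 = 729 = 26·28 + 1 ≡ 1 (mod 28) and x^{28} = 1 for x ≠ 0 (Fermat). So ψ⁻¹(16) = 16^27 mod 29.
Repeated squaring mod 29: 16^1 ≡ 16, 16^2 ≡ 16² = 256 ≡ 24, 16^4 ≡ 24² = 576 ≡ 25, 16^8 ≡ 25² = 625 ≡ 16, 16^16 ≡ 16² = 256 ≡ 24. Since 27 = 16 + 8 + 2 + 1, 16^27 ≡ 24·16·24·16: 24·16 = 384 ≡ 7, then 7·24 = 168 ≡ 23, then 23·16 = 368 ≡ 20. So 16^27 ≡ 20 (mod 29).
Hence ψ⁻¹(16) = 20.

20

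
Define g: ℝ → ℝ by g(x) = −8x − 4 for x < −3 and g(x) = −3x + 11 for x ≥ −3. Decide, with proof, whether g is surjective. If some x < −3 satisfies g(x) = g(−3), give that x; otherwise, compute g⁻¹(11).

0

Both pieces are strictly decreasing (slopes −8 and −3), so each is injective on its own interval.
The left piece maps (−∞, −3) onto (20, ∞); the right piece maps [−3, ∞) onto (−∞, 20].
These images together cover ℝ, so g is surjective.
Because the two images are disjoint, no x < −3 has g(x) = g(−3), so we compute g⁻¹(11): 11 lies in (−∞, 20], so solve −3x + 11 = 11: x = (11 − 11)/(−3) = 0.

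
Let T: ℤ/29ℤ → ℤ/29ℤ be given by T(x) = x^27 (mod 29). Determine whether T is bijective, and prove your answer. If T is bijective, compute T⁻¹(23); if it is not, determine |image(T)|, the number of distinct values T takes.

Since 29 is prime, the nonzero elements of ℤ/29ℤ form a cyclic group of order 28.
As gcd(27, 28) = 1, raising to the 27th power is a bijection on this group: if s^27 ≡ t^27 then (st^{−1})^27 = 1, and the only element of order dividing gcd(27, 28) = 1 is 1, so s = t.
With T(0) = 0 this makes T injective on all of ℤ/29ℤ, hence bijective (finite equal-size domain and codomain). In particular T is bijective.
Since T is bijective, we find the preimage of 23. The inverse of x ↦ x^27 on (ℤ/29ℤ)^× is x ↦ x^27, because 27·27 = 729 = 26·28 + 1 ≡ 1 (mod 28) and x^{28} = 1 for x ≠ 0 (Fermat). So T⁻¹(23) = 23^27 mod 29.
Repeated squaring mod 29: 23^1 ≡ 23, 23^2 ≡ 23² = 529 ≡ 7, 23^4 ≡ 7² = 49 ≡ 20, 23^8 ≡ 20² = 400 ≡ 23, 23^16 ≡ 23² = 529 ≡ 7. Since 27 = 16 + 8 + 2 + 1, 23^27 ≡ 7·23·7·23: 7·23 = 161 ≡ 16, then 16·7 = 112 ≡ 25, then 25·23 = 575 ≡ 24. So 23^27 ≡ 24 (mod 29).
Hence T⁻¹(23) = 24.

24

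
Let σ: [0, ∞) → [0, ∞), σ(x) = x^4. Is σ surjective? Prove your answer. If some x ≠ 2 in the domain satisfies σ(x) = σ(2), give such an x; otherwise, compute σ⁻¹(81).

For any y ∈ [0, ∞), x = y^{1/4} ∈ [0, ∞) gives σ(x) = y, so σ is surjective.
Since x ↦ x^4 is strictly increasing on [0, ∞), it is injective there, so no x ≠ 2 in the domain has σ(x) = σ(2). We therefore compute σ⁻¹(81) = 81^{1/4} = 3 (indeed 3^4 = 81).

3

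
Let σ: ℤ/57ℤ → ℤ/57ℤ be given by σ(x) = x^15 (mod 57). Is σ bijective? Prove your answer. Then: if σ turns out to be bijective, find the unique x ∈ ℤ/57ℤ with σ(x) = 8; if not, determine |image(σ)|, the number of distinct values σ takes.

σ(1) = 1^15 = 1.
σ(7): Repeated squaring mod 57: 7^1 ≡ 7, 7^2 ≡ 7² = 49, 7^4 ≡ 49² = 2401 ≡ 7, 7^8 ≡ 7² = 49. Since 15 = 8 + 4 + 2 + 1, 7^15 ≡ 49·7·49·7: 49·7 = 343 ≡ 1, then 1·49 = 49, then 49·7 = 343 ≡ 1. So 7^15 ≡ 1 (mod 57).
So σ(1) = σ(7) = 1 while 1 ≠ 7, hence σ is not injective, hence not bijective.
Since σ is not bijective, we determine |image(σ)|. Computing x^15 mod 57 for each x (by repeated squaring, reducing mod 57 at every step), the values σ(0), σ(1), …, σ(56) are: 0, 1, 50, 12, 49, 26, 30, 1, 56, 30, 46, 20, 18, 46, 50, 27, 7, 26, 18, 19, 20, 12, 31, 11, 45, 49, 20, 18, 49, 8, 39, 37, 8, 12, 46, 26, 45, 37, 38, 39, 31, 50, 30, 7, 11, 39, 37, 11, 27, 1, 56, 27, 31, 8, 45, 7, 56.
The distinct values are {0, 1, 7, 8, 11, 12, 18, 19, 20, 26, 27, 30, 31, 37, 38, 39, 45, 46, 49, 50, 56}; there are 21 of them.

21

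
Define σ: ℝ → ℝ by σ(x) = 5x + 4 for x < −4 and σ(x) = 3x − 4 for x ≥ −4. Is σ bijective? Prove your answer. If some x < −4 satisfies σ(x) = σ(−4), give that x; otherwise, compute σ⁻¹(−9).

Both pieces are strictly increasing (slopes 5 and 3), so each is injective on its own interval.
The left piece maps (−∞, −4) onto (−∞, −16); the right piece maps [−4, ∞) onto [−16, ∞).
Since −16 = −16, the images partition ℝ: σ is injective and surjective, hence bijective.
Because the two images are disjoint, no x < −4 has σ(x) = σ(−4), so we compute σ⁻¹(−9): −9 lies in [−16, ∞), so solve 3x − 4 = −9: x = (−9 + 4)/3 = −5/3.

-5/3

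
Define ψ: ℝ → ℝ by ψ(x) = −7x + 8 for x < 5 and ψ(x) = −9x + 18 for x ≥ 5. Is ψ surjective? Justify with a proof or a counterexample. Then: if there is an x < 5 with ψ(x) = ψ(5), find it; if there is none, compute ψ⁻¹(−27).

5

Both pieces are strictly decreasing (slopes −7 and −9), so each is injective on its own interval.
The left piece maps (−∞, 5) onto (−27, ∞); the right piece maps [5, ∞) onto (−∞, −27].
These images together cover ℝ, so ψ is surjective.
Because the two images are disjoint, no x < 5 has ψ(x) = ψ(5), so we compute ψ⁻¹(−27): −27 lies in (−∞, −27], so solve −9x + 18 = −27: x = (−27 − 18)/(−9) = 5.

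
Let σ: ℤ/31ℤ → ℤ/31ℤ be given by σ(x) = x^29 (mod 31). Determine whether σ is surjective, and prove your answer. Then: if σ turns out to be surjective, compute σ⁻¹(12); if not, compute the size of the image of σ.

13

Since 31 is prime, the nonzero elements of ℤ/31ℤ form a cyclic group of order 30.
As gcd(29, 30) = 1, raising to the 29th power is a bijection on this group: if a^29 ≡ b^29 then (ab^{−1})^29 = 1, and the only element of order dividing gcd(29, 30) = 1 is 1, so a = b.
With σ(0) = 0 this makes σ injective on all of ℤ/31ℤ, hence bijective (finite equal-size domain and codomain). In particular σ is surjective.
Since σ is surjective, we find the preimage of 12. The inverse of x ↦ x^29 on (ℤ/31ℤ)^× is x ↦ x^29, because 29·29 = 841 = 28·30 + 1 ≡ 1 (mod 30) and x^{30} = 1 for x ≠ 0 (Fermat). So σ⁻¹(12) = 12^29 mod 31.
Repeated squaring mod 31: 12^1 ≡ 12, 12^2 ≡ 12² = 144 ≡ 20, 12^4 ≡ 20² = 400 ≡ 28, 12^8 ≡ 28² = 784 ≡ 9, 12^16 ≡ 9² = 81 ≡ 19. Since 29 = 16 + 8 + 4 + 1, 12^29 ≡ 19·9·28·12: 19·9 = 171 ≡ 16, then 16·28 = 448 ≡ 14, then 14·12 = 168 ≡ 13. So 12^29 ≡ 13 (mod 31).
Hence σ⁻¹(12) = 13.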